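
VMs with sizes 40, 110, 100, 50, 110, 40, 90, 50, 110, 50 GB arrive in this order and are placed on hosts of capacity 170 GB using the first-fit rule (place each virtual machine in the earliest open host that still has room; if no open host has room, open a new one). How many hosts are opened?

5

  40 → host 1 (new)  [load 40/170]
  110 → host 1  [load 150/170]
  100 → host 2 (new)  [load 100/170]
  50 → host 2  [load 150/170]
  110 → host 3 (new)  [load 110/170]
  40 → host 3  [load 150/170]
  90 → host 4 (new)  [load 90/170]
  50 → host 4  [load 140/170]
  110 → host 5 (new)  [load 110/170]
  50 → host 5  [load 160/170]
5 hosts opened.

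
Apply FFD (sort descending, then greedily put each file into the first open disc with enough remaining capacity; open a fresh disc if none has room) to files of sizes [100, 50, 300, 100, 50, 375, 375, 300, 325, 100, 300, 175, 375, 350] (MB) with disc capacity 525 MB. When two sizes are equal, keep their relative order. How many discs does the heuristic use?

8

Sorted descending: 375, 375, 375, 350, 325, 300, 300, 300, 175, 100, 100, 100, 50, 50.
  375 → disc 1 (new)  [load 375/525]
  375 → disc 2 (new)  [load 375/525]
  375 → disc 3 (new)  [load 375/525]
  350 → disc 4 (new)  [load 350/525]
  325 → disc 5 (new)  [load 325/525]
  300 → disc 6 (new)  [load 300/525]
  300 → disc 7 (new)  [load 300/525]
  300 → disc 8 (new)  [load 300/525]
  175 → disc 4  [load 525/525]
  100 → disc 1  [load 475/525]
  100 → disc 2  [load 475/525]
  100 → disc 3  [load 475/525]
  50 → disc 1  [load 525/525]
  50 → disc 2  [load 525/525]
8 discs opened.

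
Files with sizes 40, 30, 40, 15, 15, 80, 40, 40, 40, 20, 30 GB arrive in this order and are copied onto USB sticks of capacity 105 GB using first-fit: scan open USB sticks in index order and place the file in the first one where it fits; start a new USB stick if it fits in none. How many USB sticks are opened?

  40 → USB stick 1 (new)  [load 40/105]
  30 → USB stick 1  [load 70/105]
  40 → USB stick 2 (new)  [load 40/105]
  15 → USB stick 1  [load 85/105]
  15 → USB stick 1  [load 100/105]
  80 → USB stick 3 (new)  [load 80/105]
  40 → USB stick 2  [load 80/105]
  40 → USB stick 4 (new)  [load 40/105]
  40 → USB stick 4  [load 80/105]
  20 → USB stick 2  [load 100/105]
  30 → USB stick 5 (new)  [load 30/105]
5 USB sticks opened.

5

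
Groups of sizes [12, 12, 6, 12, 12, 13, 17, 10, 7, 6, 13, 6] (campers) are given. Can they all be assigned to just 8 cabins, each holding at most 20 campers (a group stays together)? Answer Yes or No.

A valid assignment using 8 cabins:
  cabin 1: 17 = 17
  cabin 2: 13 + 7 = 20
  cabin 3: 13 + 6 = 19
  cabin 4: 12 + 6 = 18
  cabin 5: 12 + 6 = 18
  cabin 6: 12 = 12
  cabin 7: 12 = 12
  cabin 8: 10 = 10
Every load is within 20 campers, so 8 cabins suffice.

Yes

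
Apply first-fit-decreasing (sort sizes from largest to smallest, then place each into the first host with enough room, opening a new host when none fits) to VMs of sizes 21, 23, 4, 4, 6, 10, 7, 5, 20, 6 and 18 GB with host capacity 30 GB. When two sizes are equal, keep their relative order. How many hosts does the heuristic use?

5

Sorted descending: 23, 21, 20, 18, 10, 7, 6, 6, 5, 4, 4.
  23 → host 1 (new)  [load 23/30]
  21 → host 2 (new)  [load 21/30]
  20 → host 3 (new)  [load 20/30]
  18 → host 4 (new)  [load 18/30]
  10 → host 3  [load 30/30]
  7 → host 1  [load 30/30]
  6 → host 2  [load 27/30]
  6 → host 4  [load 24/30]
  5 → host 4  [load 29/30]
  4 → host 5 (new)  [load 4/30]
  4 → host 5  [load 8/30]
5 hosts opened.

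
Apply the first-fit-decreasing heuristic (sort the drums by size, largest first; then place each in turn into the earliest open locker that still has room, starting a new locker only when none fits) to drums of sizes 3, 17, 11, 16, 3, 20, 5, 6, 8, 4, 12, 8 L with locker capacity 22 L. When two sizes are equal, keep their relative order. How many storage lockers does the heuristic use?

Sorted descending: 20, 17, 16, 12, 11, 8, 8, 6, 5, 4, 3, 3.
  20 → locker 1 (new)  [load 20/22]
  17 → locker 2 (new)  [load 17/22]
  16 → locker 3 (new)  [load 16/22]
  12 → locker 4 (new)  [load 12/22]
  11 → locker 5 (new)  [load 11/22]
  8 → locker 4  [load 20/22]
  8 → locker 5  [load 19/22]
  6 → locker 3  [load 22/22]
  5 → locker 2  [load 22/22]
  4 → locker 6 (new)  [load 4/22]
  3 → locker 5  [load 22/22]
  3 → locker 6  [load 7/22]
6 storage lockers opened.

6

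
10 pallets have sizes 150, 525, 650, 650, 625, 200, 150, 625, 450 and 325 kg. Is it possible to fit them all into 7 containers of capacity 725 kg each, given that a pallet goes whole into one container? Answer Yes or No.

Yes

A valid assignment using 7 containers:
  container 1: 650 = 650
  container 2: 650 = 650
  container 3: 625 = 625
  container 4: 625 = 625
  container 5: 525 + 200 = 725
  container 6: 450 + 150 = 600
  container 7: 325 + 150 = 475
Every load is within 725 kg, so 7 containers suffice.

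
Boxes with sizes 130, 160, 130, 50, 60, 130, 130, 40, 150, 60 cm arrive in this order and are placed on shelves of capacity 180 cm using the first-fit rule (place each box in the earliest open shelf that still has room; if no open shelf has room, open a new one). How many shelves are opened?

  130 → shelf 1 (new)  [load 130/180]
  160 → shelf 2 (new)  [load 160/180]
  130 → shelf 3 (new)  [load 130/180]
  50 → shelf 1  [load 180/180]
  60 → shelf 4 (new)  [load 60/180]
  130 → shelf 5 (new)  [load 130/180]
  130 → shelf 6 (new)  [load 130/180]
  40 → shelf 3  [load 170/180]
  150 → shelf 7 (new)  [load 150/180]
  60 → shelf 4  [load 120/180]
7 shelves opened.

7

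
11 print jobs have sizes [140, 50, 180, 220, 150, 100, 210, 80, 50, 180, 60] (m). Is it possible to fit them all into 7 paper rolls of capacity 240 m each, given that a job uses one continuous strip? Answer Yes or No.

A valid assignment using 7 paper rolls:
  roll 1: 220 = 220
  roll 2: 210 = 210
  roll 3: 180 + 60 = 240
  roll 4: 180 + 50 = 230
  roll 5: 150 + 80 = 230
  roll 6: 140 + 100 = 240
  roll 7: 50 = 50
Every load is within 240 m, so 7 paper rolls suffice.

Yes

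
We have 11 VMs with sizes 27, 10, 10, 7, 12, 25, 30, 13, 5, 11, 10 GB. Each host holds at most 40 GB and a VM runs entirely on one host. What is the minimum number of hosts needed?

Total = 30 + 27 + 25 + 13 + 12 + 11 + 10 + 10 + 10 + 7 + 5 = 160 GB.
Lower bound: ⌈160/40⌉ = 4 hosts.
A packing using 4 hosts:
  host 1: 30 + 10 = 40
  host 2: 27 + 13 = 40
  host 3: 25 + 10 + 5 = 40
  host 4: 12 + 11 + 10 + 7 = 40
This matches the lower bound, so 4 is optimal.

4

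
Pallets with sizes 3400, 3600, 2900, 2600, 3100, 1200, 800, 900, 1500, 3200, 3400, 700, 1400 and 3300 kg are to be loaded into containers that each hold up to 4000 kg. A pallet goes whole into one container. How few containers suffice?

Total = 3600 + 3400 + 3400 + 3300 + 3200 + 3100 + 2900 + 2600 + 1500 + 1400 + 1200 + 900 + 800 + 700 = 32000 kg.
Lower bound: ⌈32000/4000⌉ = 8 containers.
A packing using 9 containers:
  container 1: 3600 = 3600
  container 2: 3400 = 3400
  container 3: 3400 = 3400
  container 4: 3300 + 700 = 4000
  container 5: 3200 + 800 = 4000
  container 6: 3100 + 900 = 4000
  container 7: 2900 = 2900
  container 8: 2600 + 1400 = 4000
  container 9: 1500 + 1200 = 2700
No arrangement into 8 containers stays within capacity, so 9 is optimal.

9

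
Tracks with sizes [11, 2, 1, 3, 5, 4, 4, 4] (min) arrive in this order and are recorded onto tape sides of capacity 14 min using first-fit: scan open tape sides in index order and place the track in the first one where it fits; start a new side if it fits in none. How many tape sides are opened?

3

  11 → side 1 (new)  [load 11/14]
  2 → side 1  [load 13/14]
  1 → side 1  [load 14/14]
  3 → side 2 (new)  [load 3/14]
  5 → side 2  [load 8/14]
  4 → side 2  [load 12/14]
  4 → side 3 (new)  [load 4/14]
  4 → side 3  [load 8/14]
3 tape sides opened.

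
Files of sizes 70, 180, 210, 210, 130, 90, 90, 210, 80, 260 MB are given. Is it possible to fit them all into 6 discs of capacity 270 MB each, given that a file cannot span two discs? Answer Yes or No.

Total = 1530 MB; ⌈1530/270⌉ = 6.
The bound of 6 does not rule out 6, but exhaustive search shows no assignment into 6 discs of capacity 270 MB exists — the minimum is 7.

No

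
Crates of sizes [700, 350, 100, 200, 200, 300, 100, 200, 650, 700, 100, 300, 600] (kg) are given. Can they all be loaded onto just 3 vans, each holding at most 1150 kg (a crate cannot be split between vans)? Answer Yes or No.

No

Total = 4500 kg; ⌈4500/1150⌉ = 4.
At least 4 vans are required, but only 3 are allowed.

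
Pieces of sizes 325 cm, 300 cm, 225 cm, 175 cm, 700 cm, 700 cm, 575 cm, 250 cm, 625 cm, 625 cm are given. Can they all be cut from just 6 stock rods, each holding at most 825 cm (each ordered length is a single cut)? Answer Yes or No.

No

Total = 4500 cm; ⌈4500/825⌉ = 6.
The bound of 6 does not rule out 6, but exhaustive search shows no assignment into 6 stock rods of capacity 825 cm exists — the minimum is 7.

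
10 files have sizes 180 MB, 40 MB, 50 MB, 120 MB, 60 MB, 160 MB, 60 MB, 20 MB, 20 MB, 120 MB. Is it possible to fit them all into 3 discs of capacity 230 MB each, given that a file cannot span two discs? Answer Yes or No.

Total = 830 MB; ⌈830/230⌉ = 4.
At least 4 discs are required, but only 3 are allowed.

No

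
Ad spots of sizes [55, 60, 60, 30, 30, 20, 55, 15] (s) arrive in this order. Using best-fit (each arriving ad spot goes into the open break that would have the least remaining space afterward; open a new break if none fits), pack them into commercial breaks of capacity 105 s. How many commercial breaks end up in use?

  55 → break 1 (new)  [load 55/105]
  60 → break 2 (new)  [load 60/105]
  60 → break 3 (new)  [load 60/105]
  30 → break 2  [load 90/105]
  30 → break 3  [load 90/105]
  20 → break 1  [load 75/105]
  55 → break 4 (new)  [load 55/105]
  15 → break 2  [load 105/105]
4 commercial breaks opened.

4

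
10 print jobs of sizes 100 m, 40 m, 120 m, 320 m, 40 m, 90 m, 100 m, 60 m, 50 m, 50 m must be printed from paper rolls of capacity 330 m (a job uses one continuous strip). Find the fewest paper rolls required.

Total = 320 + 120 + 100 + 100 + 90 + 60 + 50 + 50 + 40 + 40 = 970 m.
Lower bound: ⌈970/330⌉ = 3 paper rolls.
A packing using 3 paper rolls:
  roll 1: 320 = 320
  roll 2: 120 + 100 + 100 = 320
  roll 3: 90 + 60 + 50 + 50 + 40 + 40 = 330
This matches the lower bound, so 3 is optimal.

3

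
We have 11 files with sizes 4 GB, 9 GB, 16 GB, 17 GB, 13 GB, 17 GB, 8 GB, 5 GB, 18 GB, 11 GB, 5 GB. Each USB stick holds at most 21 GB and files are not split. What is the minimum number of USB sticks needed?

Total = 18 + 17 + 17 + 16 + 13 + 11 + 9 + 8 + 5 + 5 + 4 = 123 GB.
Lower bound: ⌈123/21⌉ = 6 USB sticks.
A packing using 7 USB sticks:
  USB stick 1: 18 = 18
  USB stick 2: 17 + 4 = 21
  USB stick 3: 17 = 17
  USB stick 4: 16 + 5 = 21
  USB stick 5: 13 + 8 = 21
  USB stick 6: 11 + 9 = 20
  USB stick 7: 5 = 5
No arrangement into 6 USB sticks stays within capacity, so 7 is optimal.

7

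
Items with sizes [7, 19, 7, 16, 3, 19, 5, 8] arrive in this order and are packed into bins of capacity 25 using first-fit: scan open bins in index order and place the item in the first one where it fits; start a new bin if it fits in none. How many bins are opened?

4

  7 → bin 1 (new)  [load 7/25]
  19 → bin 2 (new)  [load 19/25]
  7 → bin 1  [load 14/25]
  16 → bin 3 (new)  [load 16/25]
  3 → bin 1  [load 17/25]
  19 → bin 4 (new)  [load 19/25]
  5 → bin 1  [load 22/25]
  8 → bin 3  [load 24/25]
4 bins opened.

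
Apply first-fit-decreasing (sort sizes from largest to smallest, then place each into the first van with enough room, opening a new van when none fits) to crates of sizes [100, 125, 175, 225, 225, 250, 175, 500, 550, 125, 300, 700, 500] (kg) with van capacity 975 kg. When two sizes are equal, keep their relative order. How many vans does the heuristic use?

5

Sorted descending: 700, 550, 500, 500, 300, 250, 225, 225, 175, 175, 125, 125, 100.
  700 → van 1 (new)  [load 700/975]
  550 → van 2 (new)  [load 550/975]
  500 → van 3 (new)  [load 500/975]
  500 → van 4 (new)  [load 500/975]
  300 → van 2  [load 850/975]
  250 → van 1  [load 950/975]
  225 → van 3  [load 725/975]
  225 → van 3  [load 950/975]
  175 → van 4  [load 675/975]
  175 → van 4  [load 850/975]
  125 → van 2  [load 975/975]
  125 → van 4  [load 975/975]
  100 → van 5 (new)  [load 100/975]
5 vans opened.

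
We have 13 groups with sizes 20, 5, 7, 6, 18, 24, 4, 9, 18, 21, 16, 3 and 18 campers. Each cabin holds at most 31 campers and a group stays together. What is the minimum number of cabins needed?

Total = 24 + 21 + 20 + 18 + 18 + 18 + 16 + 9 + 7 + 6 + 5 + 4 + 3 = 169 campers.
Lower bound: ⌈169/31⌉ = 6 cabins.
Also, 7 groups each exceed 31/2 campers, and no two of those can share a cabin, so at least 7 cabins are needed.
A packing using 7 cabins:
  cabin 1: 24 + 7 = 31
  cabin 2: 21 + 9 = 30
  cabin 3: 20 + 6 + 5 = 31
  cabin 4: 18 + 4 + 3 = 25
  cabin 5: 18 = 18
  cabin 6: 18 = 18
  cabin 7: 16 = 16
This matches the lower bound, so 7 is optimal.

7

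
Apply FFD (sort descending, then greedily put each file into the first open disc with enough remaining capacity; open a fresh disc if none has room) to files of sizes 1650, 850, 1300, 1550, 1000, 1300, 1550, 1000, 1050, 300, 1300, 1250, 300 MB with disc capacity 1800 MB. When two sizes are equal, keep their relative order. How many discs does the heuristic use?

11

Sorted descending: 1650, 1550, 1550, 1300, 1300, 1300, 1250, 1050, 1000, 1000, 850, 300, 300.
  1650 → disc 1 (new)  [load 1650/1800]
  1550 → disc 2 (new)  [load 1550/1800]
  1550 → disc 3 (new)  [load 1550/1800]
  1300 → disc 4 (new)  [load 1300/1800]
  1300 → disc 5 (new)  [load 1300/1800]
  1300 → disc 6 (new)  [load 1300/1800]
  1250 → disc 7 (new)  [load 1250/1800]
  1050 → disc 8 (new)  [load 1050/1800]
  1000 → disc 9 (new)  [load 1000/1800]
  1000 → disc 10 (new)  [load 1000/1800]
  850 → disc 11 (new)  [load 850/1800]
  300 → disc 4  [load 1600/1800]
  300 → disc 5  [load 1600/1800]
11 discs opened.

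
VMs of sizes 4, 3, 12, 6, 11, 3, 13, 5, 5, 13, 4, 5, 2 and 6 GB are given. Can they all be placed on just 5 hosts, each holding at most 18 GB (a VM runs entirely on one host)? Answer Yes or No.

No

Total = 92 GB; ⌈92/18⌉ = 6.
At least 6 hosts are required, but only 5 are allowed.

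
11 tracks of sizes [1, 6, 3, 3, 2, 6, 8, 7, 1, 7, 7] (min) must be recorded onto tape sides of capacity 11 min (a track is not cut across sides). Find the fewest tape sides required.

6

Total = 8 + 7 + 7 + 7 + 6 + 6 + 3 + 3 + 2 + 1 + 1 = 51 min.
Lower bound: ⌈51/11⌉ = 5 tape sides.
Also, 6 tracks each exceed 11/2 min, and no two of those can share a side, so at least 6 tape sides are needed.
A packing using 6 tape sides:
  side 1: 8 + 3 = 11
  side 2: 7 + 3 + 1 = 11
  side 3: 7 + 2 + 1 = 10
  side 4: 7 = 7
  side 5: 6 = 6
  side 6: 6 = 6
This matches the lower bound, so 6 is optimal.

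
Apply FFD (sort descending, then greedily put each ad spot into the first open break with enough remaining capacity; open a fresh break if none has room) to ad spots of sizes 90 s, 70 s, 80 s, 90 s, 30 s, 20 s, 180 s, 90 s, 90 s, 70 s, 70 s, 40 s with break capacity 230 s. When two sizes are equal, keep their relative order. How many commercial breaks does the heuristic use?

5

Sorted descending: 180, 90, 90, 90, 90, 80, 70, 70, 70, 40, 30, 20.
  180 → break 1 (new)  [load 180/230]
  90 → break 2 (new)  [load 90/230]
  90 → break 2  [load 180/230]
  90 → break 3 (new)  [load 90/230]
  90 → break 3  [load 180/230]
  80 → break 4 (new)  [load 80/230]
  70 → break 4  [load 150/230]
  70 → break 4  [load 220/230]
  70 → break 5 (new)  [load 70/230]
  40 → break 1  [load 220/230]
  30 → break 2  [load 210/230]
  20 → break 2  [load 230/230]
5 commercial breaks opened.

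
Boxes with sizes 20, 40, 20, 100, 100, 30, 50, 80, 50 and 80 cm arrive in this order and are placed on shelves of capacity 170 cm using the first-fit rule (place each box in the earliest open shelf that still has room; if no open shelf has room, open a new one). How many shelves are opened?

  20 → shelf 1 (new)  [load 20/170]
  40 → shelf 1  [load 60/170]
  20 → shelf 1  [load 80/170]
  100 → shelf 2 (new)  [load 100/170]
  100 → shelf 3 (new)  [load 100/170]
  30 → shelf 1  [load 110/170]
  50 → shelf 1  [load 160/170]
  80 → shelf 4 (new)  [load 80/170]
  50 → shelf 2  [load 150/170]
  80 → shelf 4  [load 160/170]
4 shelves opened.

4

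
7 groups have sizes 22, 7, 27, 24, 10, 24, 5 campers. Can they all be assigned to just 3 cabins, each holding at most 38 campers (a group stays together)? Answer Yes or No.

Total = 119 campers; ⌈119/38⌉ = 4.
At least 4 cabins are required, but only 3 are allowed.

No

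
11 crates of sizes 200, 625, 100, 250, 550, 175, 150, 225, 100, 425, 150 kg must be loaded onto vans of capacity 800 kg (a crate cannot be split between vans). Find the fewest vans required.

4

Total = 625 + 550 + 425 + 250 + 225 + 200 + 175 + 150 + 150 + 100 + 100 = 2950 kg.
Lower bound: ⌈2950/800⌉ = 4 vans.
A packing using 4 vans:
  van 1: 625 + 175 = 800
  van 2: 550 + 250 = 800
  van 3: 425 + 225 + 150 = 800
  van 4: 200 + 150 + 100 + 100 = 550
This matches the lower bound, so 4 is optimal.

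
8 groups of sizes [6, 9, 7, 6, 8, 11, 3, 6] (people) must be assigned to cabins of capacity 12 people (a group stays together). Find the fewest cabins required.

Total = 11 + 9 + 8 + 7 + 6 + 6 + 6 + 3 = 56 people.
Lower bound: ⌈56/12⌉ = 5 cabins.
A packing using 6 cabins:
  cabin 1: 11 = 11
  cabin 2: 9 + 3 = 12
  cabin 3: 8 = 8
  cabin 4: 7 = 7
  cabin 5: 6 + 6 = 12
  cabin 6: 6 = 6
No arrangement into 5 cabins stays within capacity, so 6 is optimal.

6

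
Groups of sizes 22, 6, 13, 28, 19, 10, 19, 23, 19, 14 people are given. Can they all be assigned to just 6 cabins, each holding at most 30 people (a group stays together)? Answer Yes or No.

Total = 173 people; ⌈173/30⌉ = 6.
The bound of 6 does not rule out 6, but exhaustive search shows no assignment into 6 cabins of capacity 30 people exists — the minimum is 7.

No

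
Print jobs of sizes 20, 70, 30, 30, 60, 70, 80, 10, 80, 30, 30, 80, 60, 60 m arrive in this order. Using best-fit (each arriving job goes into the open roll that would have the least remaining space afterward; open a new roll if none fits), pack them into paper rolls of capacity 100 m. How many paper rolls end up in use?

  20 → roll 1 (new)  [load 20/100]
  70 → roll 1  [load 90/100]
  30 → roll 2 (new)  [load 30/100]
  30 → roll 2  [load 60/100]
  60 → roll 3 (new)  [load 60/100]
  70 → roll 4 (new)  [load 70/100]
  80 → roll 5 (new)  [load 80/100]
  10 → roll 1  [load 100/100]
  80 → roll 6 (new)  [load 80/100]
  30 → roll 4  [load 100/100]
  30 → roll 2  [load 90/100]
  80 → roll 7 (new)  [load 80/100]
  60 → roll 8 (new)  [load 60/100]
  60 → roll 9 (new)  [load 60/100]
9 paper rolls opened.

9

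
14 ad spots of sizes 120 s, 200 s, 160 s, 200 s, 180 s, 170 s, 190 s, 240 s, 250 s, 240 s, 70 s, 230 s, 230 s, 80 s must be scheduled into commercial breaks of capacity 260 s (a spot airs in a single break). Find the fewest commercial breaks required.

12

Total = 250 + 240 + 240 + 230 + 230 + 200 + 200 + 190 + 180 + 170 + 160 + 120 + 80 + 70 = 2560 s.
Lower bound: ⌈2560/260⌉ = 10 commercial breaks.
Also, 11 ad spots each exceed 130 s, and no two of those can share a break, so at least 11 commercial breaks are needed.
A packing using 12 commercial breaks:
  break 1: 250 = 250
  break 2: 240 = 240
  break 3: 240 = 240
  break 4: 230 = 230
  break 5: 230 = 230
  break 6: 200 = 200
  break 7: 200 = 200
  break 8: 190 + 70 = 260
  break 9: 180 + 80 = 260
  break 10: 170 = 170
  break 11: 160 = 160
  break 12: 120 = 120
No arrangement into 11 commercial breaks stays within capacity, so 12 is optimal.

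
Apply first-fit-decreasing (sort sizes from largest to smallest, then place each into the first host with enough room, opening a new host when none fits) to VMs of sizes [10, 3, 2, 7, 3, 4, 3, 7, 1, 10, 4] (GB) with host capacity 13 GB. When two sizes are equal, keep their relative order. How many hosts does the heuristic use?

Sorted descending: 10, 10, 7, 7, 4, 4, 3, 3, 3, 2, 1.
  10 → host 1 (new)  [load 10/13]
  10 → host 2 (new)  [load 10/13]
  7 → host 3 (new)  [load 7/13]
  7 → host 4 (new)  [load 7/13]
  4 → host 3  [load 11/13]
  4 → host 4  [load 11/13]
  3 → host 1  [load 13/13]
  3 → host 2  [load 13/13]
  3 → host 5 (new)  [load 3/13]
  2 → host 3  [load 13/13]
  1 → host 4  [load 12/13]
5 hosts opened.

5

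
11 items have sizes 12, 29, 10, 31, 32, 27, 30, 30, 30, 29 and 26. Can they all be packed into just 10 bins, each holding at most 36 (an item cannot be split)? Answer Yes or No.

Yes

A valid assignment using 10 bins:
  bin 1: 32 = 32
  bin 2: 31 = 31
  bin 3: 30 = 30
  bin 4: 30 = 30
  bin 5: 30 = 30
  bin 6: 29 = 29
  bin 7: 29 = 29
  bin 8: 27 = 27
  bin 9: 26 + 10 = 36
  bin 10: 12 = 12
Every load is within 36, so 10 bins suffice.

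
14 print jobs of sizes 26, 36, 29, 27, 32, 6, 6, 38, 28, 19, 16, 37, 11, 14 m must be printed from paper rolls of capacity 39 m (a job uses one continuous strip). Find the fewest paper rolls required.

Total = 38 + 37 + 36 + 32 + 29 + 28 + 27 + 26 + 19 + 16 + 14 + 11 + 6 + 6 = 325 m.
Lower bound: ⌈325/39⌉ = 9 paper rolls.
A packing using 10 paper rolls:
  roll 1: 38 = 38
  roll 2: 37 = 37
  roll 3: 36 = 36
  roll 4: 32 + 6 = 38
  roll 5: 29 + 6 = 35
  roll 6: 28 + 11 = 39
  roll 7: 27 = 27
  roll 8: 26 = 26
  roll 9: 19 + 16 = 35
  roll 10: 14 = 14
No arrangement into 9 paper rolls stays within capacity, so 10 is optimal.

10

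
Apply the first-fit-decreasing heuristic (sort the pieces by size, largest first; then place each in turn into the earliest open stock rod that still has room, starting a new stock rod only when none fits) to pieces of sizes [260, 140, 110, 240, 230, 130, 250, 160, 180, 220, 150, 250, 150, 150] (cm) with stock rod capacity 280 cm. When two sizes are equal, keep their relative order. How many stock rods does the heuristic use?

12

Sorted descending: 260, 250, 250, 240, 230, 220, 180, 160, 150, 150, 150, 140, 130, 110.
  260 → stock rod 1 (new)  [load 260/280]
  250 → stock rod 2 (new)  [load 250/280]
  250 → stock rod 3 (new)  [load 250/280]
  240 → stock rod 4 (new)  [load 240/280]
  230 → stock rod 5 (new)  [load 230/280]
  220 → stock rod 6 (new)  [load 220/280]
  180 → stock rod 7 (new)  [load 180/280]
  160 → stock rod 8 (new)  [load 160/280]
  150 → stock rod 9 (new)  [load 150/280]
  150 → stock rod 10 (new)  [load 150/280]
  150 → stock rod 11 (new)  [load 150/280]
  140 → stock rod 12 (new)  [load 140/280]
  130 → stock rod 9  [load 280/280]
  110 → stock rod 8  [load 270/280]
12 stock rods opened.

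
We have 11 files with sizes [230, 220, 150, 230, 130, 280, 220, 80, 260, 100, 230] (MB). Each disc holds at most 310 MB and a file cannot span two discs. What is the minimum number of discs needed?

Total = 280 + 260 + 230 + 230 + 230 + 220 + 220 + 150 + 130 + 100 + 80 = 2130 MB.
Lower bound: ⌈2130/310⌉ = 7 discs.
A packing using 9 discs:
  disc 1: 280 = 280
  disc 2: 260 = 260
  disc 3: 230 + 80 = 310
  disc 4: 230 = 230
  disc 5: 230 = 230
  disc 6: 220 = 220
  disc 7: 220 = 220
  disc 8: 150 + 130 = 280
  disc 9: 100 = 100
No arrangement into 8 discs stays within capacity, so 9 is optimal.

9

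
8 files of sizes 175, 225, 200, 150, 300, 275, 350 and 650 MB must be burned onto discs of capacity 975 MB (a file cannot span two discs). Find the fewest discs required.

3

Total = 650 + 350 + 300 + 275 + 225 + 200 + 175 + 150 = 2325 MB.
Lower bound: ⌈2325/975⌉ = 3 discs.
A packing using 3 discs:
  disc 1: 650 + 300 = 950
  disc 2: 350 + 275 + 225 = 850
  disc 3: 200 + 175 + 150 = 525
This matches the lower bound, so 3 is optimal.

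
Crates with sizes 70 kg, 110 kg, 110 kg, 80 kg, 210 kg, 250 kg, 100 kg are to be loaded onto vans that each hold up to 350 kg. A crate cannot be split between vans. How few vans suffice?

Total = 250 + 210 + 110 + 110 + 100 + 80 + 70 = 930 kg.
Lower bound: ⌈930/350⌉ = 3 vans.
A packing using 3 vans:
  van 1: 250 + 100 = 350
  van 2: 210 + 110 = 320
  van 3: 110 + 80 + 70 = 260
This matches the lower bound, so 3 is optimal.

3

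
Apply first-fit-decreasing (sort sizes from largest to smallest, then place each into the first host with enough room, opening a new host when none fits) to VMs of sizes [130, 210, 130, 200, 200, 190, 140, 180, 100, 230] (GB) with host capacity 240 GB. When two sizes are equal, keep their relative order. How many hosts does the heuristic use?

9

Sorted descending: 230, 210, 200, 200, 190, 180, 140, 130, 130, 100.
  230 → host 1 (new)  [load 230/240]
  210 → host 2 (new)  [load 210/240]
  200 → host 3 (new)  [load 200/240]
  200 → host 4 (new)  [load 200/240]
  190 → host 5 (new)  [load 190/240]
  180 → host 6 (new)  [load 180/240]
  140 → host 7 (new)  [load 140/240]
  130 → host 8 (new)  [load 130/240]
  130 → host 9 (new)  [load 130/240]
  100 → host 7  [load 240/240]
9 hosts opened.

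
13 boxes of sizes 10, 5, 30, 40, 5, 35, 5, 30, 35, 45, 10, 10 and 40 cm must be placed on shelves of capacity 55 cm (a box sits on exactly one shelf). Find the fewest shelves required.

Total = 45 + 40 + 40 + 35 + 35 + 30 + 30 + 10 + 10 + 10 + 5 + 5 + 5 = 300 cm.
Lower bound: ⌈300/55⌉ = 6 shelves.
Also, 7 boxes each exceed 55/2 cm, and no two of those can share a shelf, so at least 7 shelves are needed.
A packing using 7 shelves:
  shelf 1: 45 + 10 = 55
  shelf 2: 40 + 10 + 5 = 55
  shelf 3: 40 + 10 + 5 = 55
  shelf 4: 35 + 5 = 40
  shelf 5: 35 = 35
  shelf 6: 30 = 30
  shelf 7: 30 = 30
This matches the lower bound, so 7 is optimal.

7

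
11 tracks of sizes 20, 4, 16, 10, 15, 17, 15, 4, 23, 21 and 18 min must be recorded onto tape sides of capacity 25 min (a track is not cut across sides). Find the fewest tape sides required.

8

Total = 23 + 21 + 20 + 18 + 17 + 16 + 15 + 15 + 10 + 4 + 4 = 163 min.
Lower bound: ⌈163/25⌉ = 7 tape sides.
Also, 8 tracks each exceed 25/2 min, and no two of those can share a side, so at least 8 tape sides are needed.
A packing using 8 tape sides:
  side 1: 23 = 23
  side 2: 21 + 4 = 25
  side 3: 20 + 4 = 24
  side 4: 18 = 18
  side 5: 17 = 17
  side 6: 16 = 16
  side 7: 15 + 10 = 25
  side 8: 15 = 15
This matches the lower bound, so 8 is optimal.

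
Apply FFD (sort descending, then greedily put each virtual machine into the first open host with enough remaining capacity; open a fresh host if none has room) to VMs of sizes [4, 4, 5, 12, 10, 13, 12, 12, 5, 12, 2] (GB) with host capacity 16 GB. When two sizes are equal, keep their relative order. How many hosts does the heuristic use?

Sorted descending: 13, 12, 12, 12, 12, 10, 5, 5, 4, 4, 2.
  13 → host 1 (new)  [load 13/16]
  12 → host 2 (new)  [load 12/16]
  12 → host 3 (new)  [load 12/16]
  12 → host 4 (new)  [load 12/16]
  12 → host 5 (new)  [load 12/16]
  10 → host 6 (new)  [load 10/16]
  5 → host 6  [load 15/16]
  5 → host 7 (new)  [load 5/16]
  4 → host 2  [load 16/16]
  4 → host 3  [load 16/16]
  2 → host 1  [load 15/16]
7 hosts opened.

7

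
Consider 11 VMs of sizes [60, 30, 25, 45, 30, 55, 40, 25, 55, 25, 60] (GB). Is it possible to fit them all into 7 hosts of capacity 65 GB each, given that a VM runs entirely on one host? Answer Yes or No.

No

Total = 450 GB; ⌈450/65⌉ = 7.
The bound of 7 does not rule out 7, but exhaustive search shows no assignment into 7 hosts of capacity 65 GB exists — the minimum is 8.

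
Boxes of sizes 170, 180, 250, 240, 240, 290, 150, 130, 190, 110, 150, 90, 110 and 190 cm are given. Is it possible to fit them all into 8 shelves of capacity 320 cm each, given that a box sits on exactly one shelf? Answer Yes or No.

Total = 2490 cm; ⌈2490/320⌉ = 8.
The bound of 8 does not rule out 8, but exhaustive search shows no assignment into 8 shelves of capacity 320 cm exists — the minimum is 9.

No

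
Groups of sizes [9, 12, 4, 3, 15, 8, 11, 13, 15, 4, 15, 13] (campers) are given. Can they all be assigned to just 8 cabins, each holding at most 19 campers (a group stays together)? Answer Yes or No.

A valid assignment using 8 cabins:
  cabin 1: 15 + 4 = 19
  cabin 2: 15 + 4 = 19
  cabin 3: 15 + 3 = 18
  cabin 4: 13 = 13
  cabin 5: 13 = 13
  cabin 6: 12 = 12
  cabin 7: 11 + 8 = 19
  cabin 8: 9 = 9
Every load is within 19 campers, so 8 cabins suffice.

Yes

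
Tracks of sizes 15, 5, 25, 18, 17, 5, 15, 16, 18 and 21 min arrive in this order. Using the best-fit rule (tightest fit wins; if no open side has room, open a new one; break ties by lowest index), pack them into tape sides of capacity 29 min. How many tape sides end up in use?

  15 → side 1 (new)  [load 15/29]
  5 → side 1  [load 20/29]
  25 → side 2 (new)  [load 25/29]
  18 → side 3 (new)  [load 18/29]
  17 → side 4 (new)  [load 17/29]
  5 → side 1  [load 25/29]
  15 → side 5 (new)  [load 15/29]
  16 → side 6 (new)  [load 16/29]
  18 → side 7 (new)  [load 18/29]
  21 → side 8 (new)  [load 21/29]
8 tape sides opened.

8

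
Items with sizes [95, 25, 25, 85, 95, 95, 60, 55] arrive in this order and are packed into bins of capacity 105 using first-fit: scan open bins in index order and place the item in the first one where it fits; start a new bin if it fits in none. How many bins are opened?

  95 → bin 1 (new)  [load 95/105]
  25 → bin 2 (new)  [load 25/105]
  25 → bin 2  [load 50/105]
  85 → bin 3 (new)  [load 85/105]
  95 → bin 4 (new)  [load 95/105]
  95 → bin 5 (new)  [load 95/105]
  60 → bin 6 (new)  [load 60/105]
  55 → bin 2  [load 105/105]
6 bins opened.

6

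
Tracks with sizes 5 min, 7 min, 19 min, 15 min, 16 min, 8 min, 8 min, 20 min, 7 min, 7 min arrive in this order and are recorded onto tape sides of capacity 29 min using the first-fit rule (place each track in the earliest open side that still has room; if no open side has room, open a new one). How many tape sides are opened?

5

  5 → side 1 (new)  [load 5/29]
  7 → side 1  [load 12/29]
  19 → side 2 (new)  [load 19/29]
  15 → side 1  [load 27/29]
  16 → side 3 (new)  [load 16/29]
  8 → side 2  [load 27/29]
  8 → side 3  [load 24/29]
  20 → side 4 (new)  [load 20/29]
  7 → side 4  [load 27/29]
  7 → side 5 (new)  [load 7/29]
5 tape sides opened.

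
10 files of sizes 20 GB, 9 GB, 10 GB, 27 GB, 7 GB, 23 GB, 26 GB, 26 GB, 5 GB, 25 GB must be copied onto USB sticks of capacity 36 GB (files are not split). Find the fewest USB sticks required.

6

Total = 27 + 26 + 26 + 25 + 23 + 20 + 10 + 9 + 7 + 5 = 178 GB.
Lower bound: ⌈178/36⌉ = 5 USB sticks.
Also, 6 files each exceed 18 GB, and no two of those can share a USB stick, so at least 6 USB sticks are needed.
A packing using 6 USB sticks:
  USB stick 1: 27 + 9 = 36
  USB stick 2: 26 + 10 = 36
  USB stick 3: 26 + 7 = 33
  USB stick 4: 25 + 5 = 30
  USB stick 5: 23 = 23
  USB stick 6: 20 = 20
This matches the lower bound, so 6 is optimal.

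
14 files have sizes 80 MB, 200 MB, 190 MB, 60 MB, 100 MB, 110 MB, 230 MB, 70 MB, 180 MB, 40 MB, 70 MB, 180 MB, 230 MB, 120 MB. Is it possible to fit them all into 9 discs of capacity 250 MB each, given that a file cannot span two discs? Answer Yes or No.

Yes

A valid assignment using 8 discs:
  disc 1: 230 = 230
  disc 2: 230 = 230
  disc 3: 200 + 40 = 240
  disc 4: 190 + 60 = 250
  disc 5: 180 + 70 = 250
  disc 6: 180 + 70 = 250
  disc 7: 120 + 110 = 230
  disc 8: 100 + 80 = 180
That uses only 8 ≤ 9, so 9 discs are enough.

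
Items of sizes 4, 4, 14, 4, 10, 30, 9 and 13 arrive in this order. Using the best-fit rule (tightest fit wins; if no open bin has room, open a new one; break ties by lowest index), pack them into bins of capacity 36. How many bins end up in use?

  4 → bin 1 (new)  [load 4/36]
  4 → bin 1  [load 8/36]
  14 → bin 1  [load 22/36]
  4 → bin 1  [load 26/36]
  10 → bin 1  [load 36/36]
  30 → bin 2 (new)  [load 30/36]
  9 → bin 3 (new)  [load 9/36]
  13 → bin 3  [load 22/36]
3 bins opened.

3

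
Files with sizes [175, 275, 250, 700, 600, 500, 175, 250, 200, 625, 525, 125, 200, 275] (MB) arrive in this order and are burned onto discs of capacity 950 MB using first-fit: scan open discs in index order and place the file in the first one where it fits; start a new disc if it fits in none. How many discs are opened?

  175 → disc 1 (new)  [load 175/950]
  275 → disc 1  [load 450/950]
  250 → disc 1  [load 700/950]
  700 → disc 2 (new)  [load 700/950]
  600 → disc 3 (new)  [load 600/950]
  500 → disc 4 (new)  [load 500/950]
  175 → disc 1  [load 875/950]
  250 → disc 2  [load 950/950]
  200 → disc 3  [load 800/950]
  625 → disc 5 (new)  [load 625/950]
  525 → disc 6 (new)  [load 525/950]
  125 → disc 3  [load 925/950]
  200 → disc 4  [load 700/950]
  275 → disc 5  [load 900/950]
6 discs opened.

6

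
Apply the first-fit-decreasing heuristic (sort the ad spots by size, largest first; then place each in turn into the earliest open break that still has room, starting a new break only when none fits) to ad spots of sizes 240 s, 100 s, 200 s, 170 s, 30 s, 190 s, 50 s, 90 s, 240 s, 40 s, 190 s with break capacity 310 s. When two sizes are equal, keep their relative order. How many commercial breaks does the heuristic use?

Sorted descending: 240, 240, 200, 190, 190, 170, 100, 90, 50, 40, 30.
  240 → break 1 (new)  [load 240/310]
  240 → break 2 (new)  [load 240/310]
  200 → break 3 (new)  [load 200/310]
  190 → break 4 (new)  [load 190/310]
  190 → break 5 (new)  [load 190/310]
  170 → break 6 (new)  [load 170/310]
  100 → break 3  [load 300/310]
  90 → break 4  [load 280/310]
  50 → break 1  [load 290/310]
  40 → break 2  [load 280/310]
  30 → break 2  [load 310/310]
6 commercial breaks opened.

6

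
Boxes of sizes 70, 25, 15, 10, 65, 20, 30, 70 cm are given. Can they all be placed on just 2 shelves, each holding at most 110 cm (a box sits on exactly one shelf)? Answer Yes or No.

Total = 305 cm; ⌈305/110⌉ = 3.
At least 3 shelves are required, but only 2 are allowed.

No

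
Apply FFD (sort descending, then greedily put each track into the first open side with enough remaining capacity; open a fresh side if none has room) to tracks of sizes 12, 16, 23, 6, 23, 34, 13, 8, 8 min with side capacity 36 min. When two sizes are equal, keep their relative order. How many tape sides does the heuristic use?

Sorted descending: 34, 23, 23, 16, 13, 12, 8, 8, 6.
  34 → side 1 (new)  [load 34/36]
  23 → side 2 (new)  [load 23/36]
  23 → side 3 (new)  [load 23/36]
  16 → side 4 (new)  [load 16/36]
  13 → side 2  [load 36/36]
  12 → side 3  [load 35/36]
  8 → side 4  [load 24/36]
  8 → side 4  [load 32/36]
  6 → side 5 (new)  [load 6/36]
5 tape sides opened.

5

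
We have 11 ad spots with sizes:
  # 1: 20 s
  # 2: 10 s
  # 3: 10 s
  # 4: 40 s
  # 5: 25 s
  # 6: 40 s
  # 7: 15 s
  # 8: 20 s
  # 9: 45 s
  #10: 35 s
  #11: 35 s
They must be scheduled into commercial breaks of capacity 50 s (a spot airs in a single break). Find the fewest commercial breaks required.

7

Total = 45 + 40 + 40 + 35 + 35 + 25 + 20 + 20 + 15 + 10 + 10 = 295 s.
Lower bound: ⌈295/50⌉ = 6 commercial breaks.
A packing using 7 commercial breaks:
  break 1: 45 = 45
  break 2: 40 + 10 = 50
  break 3: 40 + 10 = 50
  break 4: 35 + 15 = 50
  break 5: 35 = 35
  break 6: 25 + 20 = 45
  break 7: 20 = 20
No arrangement into 6 commercial breaks stays within capacity, so 7 is optimal.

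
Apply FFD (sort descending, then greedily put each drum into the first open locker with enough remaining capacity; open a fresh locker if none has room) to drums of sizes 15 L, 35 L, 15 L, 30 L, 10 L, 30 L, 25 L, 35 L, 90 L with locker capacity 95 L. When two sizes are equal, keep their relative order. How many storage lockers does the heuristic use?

Sorted descending: 90, 35, 35, 30, 30, 25, 15, 15, 10.
  90 → locker 1 (new)  [load 90/95]
  35 → locker 2 (new)  [load 35/95]
  35 → locker 2  [load 70/95]
  30 → locker 3 (new)  [load 30/95]
  30 → locker 3  [load 60/95]
  25 → locker 2  [load 95/95]
  15 → locker 3  [load 75/95]
  15 → locker 3  [load 90/95]
  10 → locker 4 (new)  [load 10/95]
4 storage lockers opened.

4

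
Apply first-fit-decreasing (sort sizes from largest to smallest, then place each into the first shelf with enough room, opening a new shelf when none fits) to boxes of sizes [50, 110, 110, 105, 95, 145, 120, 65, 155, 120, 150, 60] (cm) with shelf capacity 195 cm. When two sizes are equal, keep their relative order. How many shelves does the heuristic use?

Sorted descending: 155, 150, 145, 120, 120, 110, 110, 105, 95, 65, 60, 50.
  155 → shelf 1 (new)  [load 155/195]
  150 → shelf 2 (new)  [load 150/195]
  145 → shelf 3 (new)  [load 145/195]
  120 → shelf 4 (new)  [load 120/195]
  120 → shelf 5 (new)  [load 120/195]
  110 → shelf 6 (new)  [load 110/195]
  110 → shelf 7 (new)  [load 110/195]
  105 → shelf 8 (new)  [load 105/195]
  95 → shelf 9 (new)  [load 95/195]
  65 → shelf 4  [load 185/195]
  60 → shelf 5  [load 180/195]
  50 → shelf 3  [load 195/195]
9 shelves opened.

9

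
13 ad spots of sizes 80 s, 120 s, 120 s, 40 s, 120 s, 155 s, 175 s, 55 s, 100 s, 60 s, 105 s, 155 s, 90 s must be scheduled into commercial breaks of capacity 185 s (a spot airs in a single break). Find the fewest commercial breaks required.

Total = 175 + 155 + 155 + 120 + 120 + 120 + 105 + 100 + 90 + 80 + 60 + 55 + 40 = 1375 s.
Lower bound: ⌈1375/185⌉ = 8 commercial breaks.
A packing using 9 commercial breaks:
  break 1: 175 = 175
  break 2: 155 = 155
  break 3: 155 = 155
  break 4: 120 + 60 = 180
  break 5: 120 + 55 = 175
  break 6: 120 + 40 = 160
  break 7: 105 + 80 = 185
  break 8: 100 = 100
  break 9: 90 = 90
No arrangement into 8 commercial breaks stays within capacity, so 9 is optimal.

9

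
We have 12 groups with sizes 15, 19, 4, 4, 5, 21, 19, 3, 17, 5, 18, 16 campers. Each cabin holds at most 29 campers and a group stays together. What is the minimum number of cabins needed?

7

Total = 21 + 19 + 19 + 18 + 17 + 16 + 15 + 5 + 5 + 4 + 4 + 3 = 146 campers.
Lower bound: ⌈146/29⌉ = 6 cabins.
Also, 7 groups each exceed 29/2 campers, and no two of those can share a cabin, so at least 7 cabins are needed.
A packing using 7 cabins:
  cabin 1: 21 + 5 + 3 = 29
  cabin 2: 19 + 5 + 4 = 28
  cabin 3: 19 + 4 = 23
  cabin 4: 18 = 18
  cabin 5: 17 = 17
  cabin 6: 16 = 16
  cabin 7: 15 = 15
This matches the lower bound, so 7 is optimal.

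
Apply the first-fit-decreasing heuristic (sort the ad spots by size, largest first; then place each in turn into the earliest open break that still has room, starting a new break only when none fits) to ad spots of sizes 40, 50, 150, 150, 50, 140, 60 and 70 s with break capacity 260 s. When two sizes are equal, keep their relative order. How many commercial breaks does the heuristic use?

Sorted descending: 150, 150, 140, 70, 60, 50, 50, 40.
  150 → break 1 (new)  [load 150/260]
  150 → break 2 (new)  [load 150/260]
  140 → break 3 (new)  [load 140/260]
  70 → break 1  [load 220/260]
  60 → break 2  [load 210/260]
  50 → break 2  [load 260/260]
  50 → break 3  [load 190/260]
  40 → break 1  [load 260/260]
3 commercial breaks opened.

3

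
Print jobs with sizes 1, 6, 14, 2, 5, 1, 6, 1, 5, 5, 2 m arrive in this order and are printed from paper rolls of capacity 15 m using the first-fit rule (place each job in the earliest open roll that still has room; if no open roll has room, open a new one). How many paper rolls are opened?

  1 → roll 1 (new)  [load 1/15]
  6 → roll 1  [load 7/15]
  14 → roll 2 (new)  [load 14/15]
  2 → roll 1  [load 9/15]
  5 → roll 1  [load 14/15]
  1 → roll 1  [load 15/15]
  6 → roll 3 (new)  [load 6/15]
  1 → roll 2  [load 15/15]
  5 → roll 3  [load 11/15]
  5 → roll 4 (new)  [load 5/15]
  2 → roll 3  [load 13/15]
4 paper rolls opened.

4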